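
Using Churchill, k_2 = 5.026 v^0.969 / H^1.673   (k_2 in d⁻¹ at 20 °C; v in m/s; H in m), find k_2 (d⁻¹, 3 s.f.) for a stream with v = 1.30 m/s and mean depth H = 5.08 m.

k_2 = 5.026 × 1.30^0.969 / 5.08^1.673 = 5.026 × 1.289 / 15.17 = 0.4273 d⁻¹.

k_2 ≈ 0.427 d⁻¹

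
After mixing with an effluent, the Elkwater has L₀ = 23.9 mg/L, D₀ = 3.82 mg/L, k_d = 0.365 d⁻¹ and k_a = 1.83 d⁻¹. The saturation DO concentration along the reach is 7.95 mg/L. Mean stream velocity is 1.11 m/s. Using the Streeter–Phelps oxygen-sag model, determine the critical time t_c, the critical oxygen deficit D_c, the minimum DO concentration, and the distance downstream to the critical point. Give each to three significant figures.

t_c ≈ 0.400 d; D_c ≈ 4.12 mg/L; min DO ≈ 3.83 mg/L; x_c ≈ 38.4 km

t_c = [1/(k_a−k_d)] ln[(k_a/k_d)(1 − D₀(k_a−k_d)/(k_d L₀))]
= [1/(1.83−0.365)] ln[(1.83/0.365)(1 − 3.82×1.465/(0.365×23.9))]
= (1/1.465) ln[5.014 × 0.3585] = 0.6826 × ln(1.797) = 0.6826 × 0.5863 = 0.4002 d.
L(t_c) = L₀ e^(−k_d t_c) = 23.9 × 0.8641 = 20.65 mg/L, and at the critical point k_a D_c = k_d L, so D_c = (0.365/1.83) × 20.65 = 4.119 mg/L.
Minimum DO = C_s − D_c = 7.95 − 4.119 = 3.831 mg/L.
x_c = v t_c = 1.11 m/s × 0.4002 d × 86400 s/d = 38380 m ≈ 38.4 km.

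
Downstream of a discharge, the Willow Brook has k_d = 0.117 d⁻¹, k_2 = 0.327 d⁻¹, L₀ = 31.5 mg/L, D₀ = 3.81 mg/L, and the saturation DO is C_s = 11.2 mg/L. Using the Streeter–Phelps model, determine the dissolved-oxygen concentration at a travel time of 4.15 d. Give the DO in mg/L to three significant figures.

DO ≈ 3.94 mg/L

k_d L₀/(k_2−k_d) = 0.117×31.5/(0.327−0.117) = 3.686/0.2100 = 17.55 mg/L.
e^(−k_d t) = e^(−0.117×4.150) = 0.6154; e^(−k_2 t) = e^(−0.327×4.150) = 0.2574.
D = 17.55 × (0.6154 − 0.2574) + 3.81 × 0.2574 = 6.282 + 0.9808 = 7.263 mg/L.
DO = C_s − D = 11.2 − 7.263 = 3.937 mg/L.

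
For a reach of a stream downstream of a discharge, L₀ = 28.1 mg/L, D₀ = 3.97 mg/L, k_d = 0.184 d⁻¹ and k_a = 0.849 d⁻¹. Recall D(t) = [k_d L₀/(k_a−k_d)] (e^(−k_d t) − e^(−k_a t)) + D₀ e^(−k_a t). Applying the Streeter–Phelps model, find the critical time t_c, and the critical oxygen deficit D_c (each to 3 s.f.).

t_c ≈ 1.22 d; D_c ≈ 4.86 mg/L

With k_a/k_d = 4.614 and 1 − D₀(k_a−k_d)/(k_d L₀) = 0.4894,
t_c = ln(4.614 × 0.4894) / (0.849 − 0.184) = ln(2.258) / 0.6650 = 0.8145/0.6650 = 1.225 d.
L(t_c) = L₀ e^(−k_d t_c) = 28.1 × 0.7982 = 22.43 mg/L, and at the critical point k_a D_c = k_d L, so D_c = (0.184/0.849) × 22.43 = 4.861 mg/L.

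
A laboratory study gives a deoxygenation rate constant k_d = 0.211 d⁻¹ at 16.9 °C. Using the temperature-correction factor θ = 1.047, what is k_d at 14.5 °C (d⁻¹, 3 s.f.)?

k_d ≈ 0.189 d⁻¹

k_d(T₂) = k_d(T₁) · θ^(T₂−T₁) = 0.211 × 1.047^(14.5−16.9)
= 0.211 × 1.047^-2.40 = 0.211 × 0.8956 = 0.1890 d⁻¹.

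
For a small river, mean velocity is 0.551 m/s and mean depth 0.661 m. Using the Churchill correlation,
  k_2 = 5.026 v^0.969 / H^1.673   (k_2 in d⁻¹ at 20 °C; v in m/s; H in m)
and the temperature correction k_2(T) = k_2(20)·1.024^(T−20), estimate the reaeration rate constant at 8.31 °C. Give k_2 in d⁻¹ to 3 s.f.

k_2(20) = 5.026 × 0.551^0.969 / 0.661^1.673 = 5.026 × 0.5613 / 0.5003 = 5.639 d⁻¹.
k_2(8.31) = 5.639 × 1.024^(8.31−20) = 5.639 × 0.7579 = 4.274 d⁻¹.

k_2 ≈ 4.27 d⁻¹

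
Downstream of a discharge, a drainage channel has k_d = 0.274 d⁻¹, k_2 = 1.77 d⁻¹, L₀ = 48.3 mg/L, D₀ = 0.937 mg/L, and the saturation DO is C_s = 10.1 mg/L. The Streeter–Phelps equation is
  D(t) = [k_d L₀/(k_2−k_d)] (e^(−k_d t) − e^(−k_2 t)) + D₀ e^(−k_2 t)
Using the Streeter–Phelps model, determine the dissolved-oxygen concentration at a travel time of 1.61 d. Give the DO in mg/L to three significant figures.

DO ≈ 4.87 mg/L

k_d L₀/(k_2−k_d) = 0.274×48.3/(1.77−0.274) = 13.23/1.496 = 8.846 mg/L.
e^(−k_d t) = e^(−0.274×1.610) = 0.6433; e^(−k_2 t) = e^(−1.77×1.610) = 0.05786.
D = 8.846 × (0.6433 − 0.05786) + 0.937 × 0.05786 = 5.179 + 0.05422 = 5.233 mg/L.
DO = C_s − D = 10.1 − 5.233 = 4.867 mg/L.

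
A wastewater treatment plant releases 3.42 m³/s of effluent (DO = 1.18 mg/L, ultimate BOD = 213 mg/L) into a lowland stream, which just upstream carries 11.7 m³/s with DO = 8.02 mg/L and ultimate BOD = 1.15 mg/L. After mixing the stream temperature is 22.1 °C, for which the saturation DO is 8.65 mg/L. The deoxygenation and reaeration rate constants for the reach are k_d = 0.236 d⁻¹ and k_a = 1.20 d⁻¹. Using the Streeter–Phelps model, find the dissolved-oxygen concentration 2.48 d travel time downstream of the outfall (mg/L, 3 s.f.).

Mixed DO = (11.7×8.02 + 3.42×1.18)/(11.7+3.42) = 97.87/15.12 = 6.473 mg/L.
Mixed L₀ = (11.7×1.15 + 3.42×213)/(15.12) = 741.9/15.12 = 49.07 mg/L.
Initial deficit D₀ = C_s − DO₀ = 8.65 − 6.473 = 2.177 mg/L.
D(2.48) = [0.236×49.07/(1.20−0.236)](e^(−0.236×2.48) − e^(−1.20×2.48)) + 2.177 e^(−1.20×2.48)
= 12.01 × (0.5569 − 0.05100) + 2.177 × 0.05100 = 6.189 mg/L.
DO = 8.65 − 6.189 = 2.461 mg/L.

DO ≈ 2.46 mg/L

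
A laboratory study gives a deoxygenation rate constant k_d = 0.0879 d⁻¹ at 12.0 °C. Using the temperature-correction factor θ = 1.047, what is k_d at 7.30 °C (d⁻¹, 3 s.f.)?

k_d ≈ 0.0708 d⁻¹

k_d(T₂) = k_d(T₁) · θ^(T₂−T₁) = 0.0879 × 1.047^(7.30−12.0)
= 0.0879 × 1.047^-4.70 = 0.0879 × 0.8058 = 0.07083 d⁻¹.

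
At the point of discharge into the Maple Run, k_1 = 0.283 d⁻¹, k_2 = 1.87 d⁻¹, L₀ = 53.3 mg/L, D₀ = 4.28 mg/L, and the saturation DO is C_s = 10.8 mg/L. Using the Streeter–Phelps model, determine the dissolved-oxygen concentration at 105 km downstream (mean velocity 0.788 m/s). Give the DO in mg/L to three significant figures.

DO ≈ 4.95 mg/L

Travel time t = x/v = 105 km / (0.788 m/s) = 105000 m / 0.788 m/s = 133200 s = 1.542 d.
k_1 L₀/(k_2−k_1) = 0.283×53.3/(1.87−0.283) = 15.08/1.587 = 9.505 mg/L.
e^(−k_1 t) = e^(−0.283×1.542) = 0.6463; e^(−k_2 t) = e^(−1.87×1.542) = 0.05591.
D = 9.505 × (0.6463 − 0.05591) + 4.28 × 0.05591 = 5.612 + 0.2393 = 5.851 mg/L.
DO = C_s − D = 10.8 − 5.851 = 4.949 mg/L.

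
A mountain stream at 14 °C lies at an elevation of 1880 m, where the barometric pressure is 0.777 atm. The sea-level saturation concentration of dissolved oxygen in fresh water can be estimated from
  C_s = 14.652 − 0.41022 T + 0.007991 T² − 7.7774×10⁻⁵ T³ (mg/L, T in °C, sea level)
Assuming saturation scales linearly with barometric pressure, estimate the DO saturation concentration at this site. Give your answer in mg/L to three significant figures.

At sea level: C_s = 14.652 − 0.41022×14 + 0.007991×14² − 7.7774×10⁻⁵×14³ = 10.26 mg/L.
Pressure correction: C_s' = 10.26 × 0.777 = 7.973 mg/L.

C_s ≈ 7.97 mg/L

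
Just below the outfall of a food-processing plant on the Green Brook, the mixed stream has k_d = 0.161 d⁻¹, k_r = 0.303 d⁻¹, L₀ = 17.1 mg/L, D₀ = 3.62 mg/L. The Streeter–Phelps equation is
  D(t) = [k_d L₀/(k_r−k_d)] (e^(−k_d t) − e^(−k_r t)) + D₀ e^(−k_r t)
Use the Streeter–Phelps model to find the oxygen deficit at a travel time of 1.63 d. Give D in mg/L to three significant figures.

k_d L₀/(k_r−k_d) = 0.161×17.1/(0.303−0.161) = 2.753/0.1420 = 19.39 mg/L.
e^(−k_d t) = e^(−0.161×1.630) = 0.7692; e^(−k_r t) = e^(−0.303×1.630) = 0.6102.
D = 19.39 × (0.7692 − 0.6102) + 3.62 × 0.6102 = 3.081 + 2.209 = 5.290 mg/L.

D ≈ 5.29 mg/L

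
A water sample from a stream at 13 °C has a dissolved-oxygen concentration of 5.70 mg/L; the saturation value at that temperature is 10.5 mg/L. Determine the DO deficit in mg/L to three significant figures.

D ≈ 4.80 mg/L

D = C_s − C = 10.5 − 5.70 = 4.80 mg/L.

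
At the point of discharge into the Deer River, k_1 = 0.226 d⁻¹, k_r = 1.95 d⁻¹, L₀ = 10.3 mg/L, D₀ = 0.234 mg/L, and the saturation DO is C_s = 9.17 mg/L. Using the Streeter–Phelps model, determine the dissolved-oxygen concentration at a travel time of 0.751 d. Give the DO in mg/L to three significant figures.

DO ≈ 8.29 mg/L

k_1 L₀/(k_r−k_1) = 0.226×10.3/(1.95−0.226) = 2.328/1.724 = 1.350 mg/L.
e^(−k_1 t) = e^(−0.226×0.7510) = 0.8439; e^(−k_r t) = e^(−1.95×0.7510) = 0.2312.
D = 1.350 × (0.8439 − 0.2312) + 0.234 × 0.2312 = 0.8273 + 0.05410 = 0.8814 mg/L.
DO = C_s − D = 9.17 − 0.8814 = 8.289 mg/L.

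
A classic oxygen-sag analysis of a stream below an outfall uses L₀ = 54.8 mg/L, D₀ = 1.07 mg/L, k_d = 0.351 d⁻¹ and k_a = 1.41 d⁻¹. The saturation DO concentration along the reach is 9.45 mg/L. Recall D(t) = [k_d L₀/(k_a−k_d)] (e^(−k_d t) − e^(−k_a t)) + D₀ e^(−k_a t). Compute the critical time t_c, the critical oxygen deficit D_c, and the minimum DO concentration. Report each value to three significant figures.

t_c = [1/(k_a−k_d)] ln[(k_a/k_d)(1 − D₀(k_a−k_d)/(k_d L₀))]
= [1/(1.41−0.351)] ln[(1.41/0.351)(1 − 1.07×1.059/(0.351×54.8))]
= (1/1.059) ln[4.017 × 0.9411] = 0.9443 × ln(3.780) = 0.9443 × 1.330 = 1.256 d.
D_c = (k_d/k_a) L₀ e^(−k_d t_c) = (0.351/1.41) × 54.8 × e^(−0.351×1.256) = 0.2489 × 54.8 × 0.6435 = 8.779 mg/L.
Minimum DO = C_s − D_c = 9.45 − 8.779 = 0.6710 mg/L.

t_c ≈ 1.26 d; D_c ≈ 8.78 mg/L; min DO ≈ 0.671 mg/L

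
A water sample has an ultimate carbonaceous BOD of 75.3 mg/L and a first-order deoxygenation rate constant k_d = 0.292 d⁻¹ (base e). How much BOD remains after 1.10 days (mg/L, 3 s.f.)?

L_t = L₀ e^(−k_d t) = 75.3 × e^(−0.292×1.10) = 75.3 × 0.7253 = 54.61 mg/L.

L ≈ 54.6 mg/L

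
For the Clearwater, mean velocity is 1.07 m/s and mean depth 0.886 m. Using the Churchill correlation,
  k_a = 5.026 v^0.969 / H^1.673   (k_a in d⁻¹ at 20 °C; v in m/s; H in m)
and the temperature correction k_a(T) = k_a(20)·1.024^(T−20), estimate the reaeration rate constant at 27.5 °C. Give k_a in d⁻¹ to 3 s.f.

k_a(20) = 5.026 × 1.07^0.969 / 0.886^1.673 = 5.026 × 1.068 / 0.8167 = 6.571 d⁻¹.
k_a(27.5) = 6.571 × 1.024^(27.5−20) = 6.571 × 1.195 = 7.850 d⁻¹.

k_a ≈ 7.85 d⁻¹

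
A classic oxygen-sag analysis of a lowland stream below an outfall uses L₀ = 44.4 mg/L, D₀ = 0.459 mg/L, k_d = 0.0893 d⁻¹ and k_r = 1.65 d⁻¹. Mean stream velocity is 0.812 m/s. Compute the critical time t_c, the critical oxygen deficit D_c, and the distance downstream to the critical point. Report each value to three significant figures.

t_c = [1/(k_r−k_d)] ln[(k_r/k_d)(1 − D₀(k_r−k_d)/(k_d L₀))]
= [1/(1.65−0.0893)] ln[(1.65/0.0893)(1 − 0.459×1.561/(0.0893×44.4))]
= (1/1.561) ln[18.48 × 0.8193] = 0.6407 × ln(15.14) = 0.6407 × 2.717 = 1.741 d.
D_c = (k_d/k_r) L₀ e^(−k_d t_c) = (0.0893/1.65) × 44.4 × e^(−0.0893×1.741) = 0.05412 × 44.4 × 0.8560 = 2.057 mg/L.
x_c = v t_c = 0.812 m/s × 1.741 d × 86400 s/d = 122100 m ≈ 122 km.

t_c ≈ 1.74 d; D_c ≈ 2.06 mg/L; x_c ≈ 122 km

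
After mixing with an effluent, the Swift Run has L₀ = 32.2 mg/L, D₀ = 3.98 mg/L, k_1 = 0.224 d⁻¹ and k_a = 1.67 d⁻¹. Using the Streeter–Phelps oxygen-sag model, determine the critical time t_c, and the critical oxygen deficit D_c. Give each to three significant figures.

t_c ≈ 0.284 d; D_c ≈ 4.05 mg/L

At the critical point dD/dt = 0, so k_1 L₀ e^(−k_1 t) = k_a D. Substituting D(t) from the Streeter–Phelps equation and solving for t gives
t_c = ln[(k_a/k_1)(1 − D₀(k_a−k_1)/(k_1 L₀))] / (k_a−k_1).
Here k_a−k_1 = 1.446 d⁻¹ and 1 − D₀(k_a−k_1)/(k_1 L₀) = 1 − 3.98×1.446/(0.224×32.2) = 0.2021, so
t_c = ln(7.455 × 0.2021) / 1.446 = 0.4099 / 1.446 = 0.2835 d.
L(t_c) = L₀ e^(−k_1 t_c) = 32.2 × 0.9385 = 30.22 mg/L, and at the critical point k_a D_c = k_1 L, so D_c = (0.224/1.67) × 30.22 = 4.053 mg/L.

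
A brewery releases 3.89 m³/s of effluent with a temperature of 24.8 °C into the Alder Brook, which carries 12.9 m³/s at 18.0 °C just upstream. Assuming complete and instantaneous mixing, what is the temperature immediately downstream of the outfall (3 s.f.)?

Flow-weighted mixing: C = (Q_r C_r + Q_w C_w)/(Q_r + Q_w)
= (12.9×18.0 + 3.89×24.8)/(12.9 + 3.89) = 328.7/16.79 = 19.58 °C.

19.6 °C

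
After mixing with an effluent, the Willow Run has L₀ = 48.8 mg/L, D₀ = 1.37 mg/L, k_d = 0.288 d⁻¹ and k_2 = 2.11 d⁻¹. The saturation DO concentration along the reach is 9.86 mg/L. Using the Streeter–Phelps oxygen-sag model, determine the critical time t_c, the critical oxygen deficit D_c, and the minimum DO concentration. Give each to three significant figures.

t_c ≈ 0.986 d; D_c ≈ 5.01 mg/L; min DO ≈ 4.85 mg/L

At the critical point dD/dt = 0, so k_d L₀ e^(−k_d t) = k_2 D. Substituting D(t) from the Streeter–Phelps equation and solving for t gives
t_c = ln[(k_2/k_d)(1 − D₀(k_2−k_d)/(k_d L₀))] / (k_2−k_d).
Here k_2−k_d = 1.822 d⁻¹ and 1 − D₀(k_2−k_d)/(k_d L₀) = 1 − 1.37×1.822/(0.288×48.8) = 0.8224, so
t_c = ln(7.326 × 0.8224) / 1.822 = 1.796 / 1.822 = 0.9857 d.
D_c = (k_d/k_2) L₀ e^(−k_d t_c) = (0.288/2.11) × 48.8 × e^(−0.288×0.9857) = 0.1365 × 48.8 × 0.7529 = 5.015 mg/L.
Minimum DO = C_s − D_c = 9.86 − 5.015 = 4.845 mg/L.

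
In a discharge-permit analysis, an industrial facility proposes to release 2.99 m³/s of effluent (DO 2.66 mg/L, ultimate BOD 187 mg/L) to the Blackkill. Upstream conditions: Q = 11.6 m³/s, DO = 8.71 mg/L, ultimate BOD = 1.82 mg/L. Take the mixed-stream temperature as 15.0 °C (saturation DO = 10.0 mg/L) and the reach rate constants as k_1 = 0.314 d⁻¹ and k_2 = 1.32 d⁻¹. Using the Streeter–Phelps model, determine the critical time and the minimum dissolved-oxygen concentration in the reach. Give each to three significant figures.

t_c ≈ 1.20 d; minimum DO ≈ 3.51 mg/L

Mixed DO = (11.6×8.71 + 2.99×2.66)/(11.6+2.99) = 109.0/14.59 = 7.470 mg/L.
Mixed L₀ = (11.6×1.82 + 2.99×187)/(14.59) = 580.2/14.59 = 39.77 mg/L.
Initial deficit D₀ = C_s − DO₀ = 10.0 − 7.470 = 2.530 mg/L.
t_c = (1/1.006) ln[(1.32/0.314)(1 − 2.530×1.006/(0.314×39.77))] = 0.9940 × ln(3.347) = 1.201 d.
D_c = (0.314/1.32) × 39.77 × e^(−0.314×1.201) = 0.2379 × 39.77 × 0.6859 = 6.489 mg/L.
Minimum DO = 10.0 − 6.489 = 3.511 mg/L.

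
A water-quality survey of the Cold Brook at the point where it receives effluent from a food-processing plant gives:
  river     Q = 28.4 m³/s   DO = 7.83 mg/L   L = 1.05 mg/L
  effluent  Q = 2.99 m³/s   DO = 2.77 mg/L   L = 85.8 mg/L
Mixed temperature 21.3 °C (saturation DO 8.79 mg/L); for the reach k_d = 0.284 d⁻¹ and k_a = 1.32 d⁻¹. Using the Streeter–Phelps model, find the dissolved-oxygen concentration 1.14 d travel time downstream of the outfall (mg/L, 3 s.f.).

Mixed DO = (28.4×7.83 + 2.99×2.77)/(28.4+2.99) = 230.7/31.39 = 7.348 mg/L.
Mixed L₀ = (28.4×1.05 + 2.99×85.8)/(31.39) = 286.4/31.39 = 9.123 mg/L.
Initial deficit D₀ = C_s − DO₀ = 8.79 − 7.348 = 1.442 mg/L.
D(1.14) = [0.284×9.123/(1.32−0.284)](e^(−0.284×1.14) − e^(−1.32×1.14)) + 1.442 e^(−1.32×1.14)
= 2.501 × (0.7234 − 0.2221) + 1.442 × 0.2221 = 1.574 mg/L.
DO = 8.79 − 1.574 = 7.216 mg/L.

DO ≈ 7.22 mg/L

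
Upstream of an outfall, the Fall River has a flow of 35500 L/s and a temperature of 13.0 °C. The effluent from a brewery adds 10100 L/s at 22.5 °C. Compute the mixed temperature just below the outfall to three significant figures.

15.1 °C

Flow-weighted mixing: C = (Q_r C_r + Q_w C_w)/(Q_r + Q_w)
= (35500×13.0 + 10100×22.5)/(35500 + 10100) = 688800/45600 = 15.10 °C.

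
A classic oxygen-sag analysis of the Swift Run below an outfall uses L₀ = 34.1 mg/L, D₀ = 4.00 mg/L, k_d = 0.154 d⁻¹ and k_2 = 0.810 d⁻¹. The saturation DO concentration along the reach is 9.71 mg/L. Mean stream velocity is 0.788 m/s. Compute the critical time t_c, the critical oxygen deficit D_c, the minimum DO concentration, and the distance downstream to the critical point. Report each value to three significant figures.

t_c ≈ 1.47 d; D_c ≈ 5.17 mg/L; min DO ≈ 4.54 mg/L; x_c ≈ 100 km

With k_2/k_d = 5.260 and 1 − D₀(k_2−k_d)/(k_d L₀) = 0.5003,
t_c = ln(5.260 × 0.5003) / (0.810 − 0.154) = ln(2.632) / 0.6560 = 0.9676/0.6560 = 1.475 d.
L(t_c) = L₀ e^(−k_d t_c) = 34.1 × 0.7968 = 27.17 mg/L, and at the critical point k_2 D_c = k_d L, so D_c = (0.154/0.810) × 27.17 = 5.166 mg/L.
Minimum DO = C_s − D_c = 9.71 − 5.166 = 4.544 mg/L.
x_c = v t_c = 0.788 m/s × 1.475 d × 86400 s/d = 100400 m ≈ 100 km.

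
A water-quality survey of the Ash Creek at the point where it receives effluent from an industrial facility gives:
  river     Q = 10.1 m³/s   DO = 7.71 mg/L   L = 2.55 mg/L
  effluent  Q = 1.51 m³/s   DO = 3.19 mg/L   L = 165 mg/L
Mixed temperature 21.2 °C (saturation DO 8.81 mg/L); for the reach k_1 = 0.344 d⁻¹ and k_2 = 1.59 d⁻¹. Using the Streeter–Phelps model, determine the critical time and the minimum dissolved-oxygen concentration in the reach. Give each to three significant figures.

t_c ≈ 0.989 d; minimum DO ≈ 5.16 mg/L

Mixed DO = (10.1×7.71 + 1.51×3.19)/(10.1+1.51) = 82.69/11.61 = 7.122 mg/L.
Mixed L₀ = (10.1×2.55 + 1.51×165)/(11.61) = 274.9/11.61 = 23.68 mg/L.
Initial deficit D₀ = C_s − DO₀ = 8.81 − 7.122 = 1.688 mg/L.
t_c = (1/1.246) ln[(1.59/0.344)(1 − 1.688×1.246/(0.344×23.68))] = 0.8026 × ln(3.429) = 0.9889 d.
D_c = (0.344/1.59) × 23.68 × e^(−0.344×0.9889) = 0.2164 × 23.68 × 0.7116 = 3.646 mg/L.
Minimum DO = 8.81 − 3.646 = 5.164 mg/L.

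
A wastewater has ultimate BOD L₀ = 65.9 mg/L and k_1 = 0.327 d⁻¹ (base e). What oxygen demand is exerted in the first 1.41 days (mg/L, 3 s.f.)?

y ≈ 24.3 mg/L

y_t = L₀(1 − e^(−k_1 t)) = 65.9 × (1 − e^(−0.327×1.41))
= 65.9 × (1 − 0.6306) = 65.9 × 0.3694 = 24.34 mg/L.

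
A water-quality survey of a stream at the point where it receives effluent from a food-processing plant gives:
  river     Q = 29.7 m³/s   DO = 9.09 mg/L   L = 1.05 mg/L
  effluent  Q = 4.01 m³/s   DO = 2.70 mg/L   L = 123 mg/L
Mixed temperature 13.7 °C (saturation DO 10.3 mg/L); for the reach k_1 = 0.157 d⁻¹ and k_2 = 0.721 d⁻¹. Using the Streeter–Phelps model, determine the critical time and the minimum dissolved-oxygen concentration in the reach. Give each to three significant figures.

Mixed DO = (29.7×9.09 + 4.01×2.70)/(29.7+4.01) = 280.8/33.71 = 8.330 mg/L.
Mixed L₀ = (29.7×1.05 + 4.01×123)/(33.71) = 524.4/33.71 = 15.56 mg/L.
Initial deficit D₀ = C_s − DO₀ = 10.3 − 8.330 = 1.970 mg/L.
t_c = (1/0.5640) ln[(0.721/0.157)(1 − 1.970×0.5640/(0.157×15.56))] = 1.773 × ln(2.503) = 1.627 d.
D_c = (0.157/0.721) × 15.56 × e^(−0.157×1.627) = 0.2178 × 15.56 × 0.7746 = 2.624 mg/L.
Minimum DO = 10.3 − 2.624 = 7.676 mg/L.

t_c ≈ 1.63 d; minimum DO ≈ 7.68 mg/L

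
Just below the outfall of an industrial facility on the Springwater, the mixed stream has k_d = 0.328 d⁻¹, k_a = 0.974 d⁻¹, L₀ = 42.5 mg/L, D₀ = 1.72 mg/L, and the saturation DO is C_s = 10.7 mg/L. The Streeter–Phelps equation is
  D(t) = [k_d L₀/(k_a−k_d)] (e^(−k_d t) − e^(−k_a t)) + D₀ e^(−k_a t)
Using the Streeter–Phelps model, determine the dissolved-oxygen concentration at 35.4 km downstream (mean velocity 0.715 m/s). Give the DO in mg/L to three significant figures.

Travel time t = x/v = 35.4 km / (0.715 m/s) = 35400 m / 0.715 m/s = 49510 s = 0.5730 d.
k_d L₀/(k_a−k_d) = 0.328×42.5/(0.974−0.328) = 13.94/0.6460 = 21.58 mg/L.
e^(−k_d t) = e^(−0.328×0.5730) = 0.8287; e^(−k_a t) = e^(−0.974×0.5730) = 0.5723.
D = 21.58 × (0.8287 − 0.5723) + 1.72 × 0.5723 = 5.532 + 0.9843 = 6.517 mg/L.
DO = C_s − D = 10.7 − 6.517 = 4.183 mg/L.

DO ≈ 4.18 mg/L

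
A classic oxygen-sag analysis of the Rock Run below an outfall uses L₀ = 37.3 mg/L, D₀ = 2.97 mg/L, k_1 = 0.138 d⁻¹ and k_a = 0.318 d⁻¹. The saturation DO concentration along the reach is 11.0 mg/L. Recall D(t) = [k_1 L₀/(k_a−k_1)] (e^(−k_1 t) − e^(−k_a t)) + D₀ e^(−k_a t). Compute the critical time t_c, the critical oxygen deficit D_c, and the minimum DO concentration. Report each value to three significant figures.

At the critical point dD/dt = 0, so k_1 L₀ e^(−k_1 t) = k_a D. Substituting D(t) from the Streeter–Phelps equation and solving for t gives
t_c = ln[(k_a/k_1)(1 − D₀(k_a−k_1)/(k_1 L₀))] / (k_a−k_1).
Here k_a−k_1 = 0.1800 d⁻¹ and 1 − D₀(k_a−k_1)/(k_1 L₀) = 1 − 2.97×0.1800/(0.138×37.3) = 0.8961, so
t_c = ln(2.304 × 0.8961) / 0.1800 = 0.7251 / 0.1800 = 4.029 d.
D_c = (k_1/k_a) L₀ e^(−k_1 t_c) = (0.138/0.318) × 37.3 × e^(−0.138×4.029) = 0.4340 × 37.3 × 0.5735 = 9.284 mg/L.
Minimum DO = C_s − D_c = 11.0 − 9.284 = 1.716 mg/L.

t_c ≈ 4.03 d; D_c ≈ 9.28 mg/L; min DO ≈ 1.72 mg/L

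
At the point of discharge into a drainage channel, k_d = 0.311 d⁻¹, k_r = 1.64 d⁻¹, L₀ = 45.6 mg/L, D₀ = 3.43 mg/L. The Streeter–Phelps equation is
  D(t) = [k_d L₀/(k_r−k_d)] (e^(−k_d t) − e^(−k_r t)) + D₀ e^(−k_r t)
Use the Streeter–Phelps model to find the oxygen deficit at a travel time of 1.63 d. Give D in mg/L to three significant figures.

k_d L₀/(k_r−k_d) = 0.311×45.6/(1.64−0.311) = 14.18/1.329 = 10.67 mg/L.
e^(−k_d t) = e^(−0.311×1.630) = 0.6023; e^(−k_r t) = e^(−1.64×1.630) = 0.06903.
D = 10.67 × (0.6023 − 0.06903) + 3.43 × 0.06903 = 5.691 + 0.2368 = 5.928 mg/L.

D ≈ 5.93 mg/L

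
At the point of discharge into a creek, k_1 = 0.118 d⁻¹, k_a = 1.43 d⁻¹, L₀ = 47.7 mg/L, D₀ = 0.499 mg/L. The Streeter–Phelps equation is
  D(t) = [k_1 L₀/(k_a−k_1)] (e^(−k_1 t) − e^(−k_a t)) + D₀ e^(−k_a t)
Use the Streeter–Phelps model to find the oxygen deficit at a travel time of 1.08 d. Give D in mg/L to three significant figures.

k_1 L₀/(k_a−k_1) = 0.118×47.7/(1.43−0.118) = 5.629/1.312 = 4.290 mg/L.
e^(−k_1 t) = e^(−0.118×1.080) = 0.8803; e^(−k_a t) = e^(−1.43×1.080) = 0.2134.
D = 4.290 × (0.8803 − 0.2134) + 0.499 × 0.2134 = 2.861 + 0.1065 = 2.968 mg/L.

D ≈ 2.97 mg/L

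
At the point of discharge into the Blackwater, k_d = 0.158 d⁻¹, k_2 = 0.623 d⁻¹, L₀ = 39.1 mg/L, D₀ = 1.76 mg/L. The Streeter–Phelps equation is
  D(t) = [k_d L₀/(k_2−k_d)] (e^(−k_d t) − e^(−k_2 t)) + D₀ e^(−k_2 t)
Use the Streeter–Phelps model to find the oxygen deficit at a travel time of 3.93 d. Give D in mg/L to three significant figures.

k_d L₀/(k_2−k_d) = 0.158×39.1/(0.623−0.158) = 6.178/0.4650 = 13.29 mg/L.
e^(−k_d t) = e^(−0.158×3.930) = 0.5374; e^(−k_2 t) = e^(−0.623×3.930) = 0.08643.
D = 13.29 × (0.5374 − 0.08643) + 1.76 × 0.08643 = 5.992 + 0.1521 = 6.144 mg/L.

D ≈ 6.14 mg/L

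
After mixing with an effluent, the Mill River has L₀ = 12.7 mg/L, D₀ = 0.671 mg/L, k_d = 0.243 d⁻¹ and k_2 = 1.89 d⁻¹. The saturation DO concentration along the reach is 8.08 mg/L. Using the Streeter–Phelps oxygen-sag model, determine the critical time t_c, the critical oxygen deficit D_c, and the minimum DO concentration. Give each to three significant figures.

At the critical point dD/dt = 0, so k_d L₀ e^(−k_d t) = k_2 D. Substituting D(t) from the Streeter–Phelps equation and solving for t gives
t_c = ln[(k_2/k_d)(1 − D₀(k_2−k_d)/(k_d L₀))] / (k_2−k_d).
Here k_2−k_d = 1.647 d⁻¹ and 1 − D₀(k_2−k_d)/(k_d L₀) = 1 − 0.671×1.647/(0.243×12.7) = 0.6419, so
t_c = ln(7.778 × 0.6419) / 1.647 = 1.608 / 1.647 = 0.9763 d.
D_c = (k_d/k_2) L₀ e^(−k_d t_c) = (0.243/1.89) × 12.7 × e^(−0.243×0.9763) = 0.1286 × 12.7 × 0.7888 = 1.288 mg/L.
Minimum DO = C_s − D_c = 8.08 − 1.288 = 6.792 mg/L.

t_c ≈ 0.976 d; D_c ≈ 1.29 mg/L; min DO ≈ 6.79 mg/L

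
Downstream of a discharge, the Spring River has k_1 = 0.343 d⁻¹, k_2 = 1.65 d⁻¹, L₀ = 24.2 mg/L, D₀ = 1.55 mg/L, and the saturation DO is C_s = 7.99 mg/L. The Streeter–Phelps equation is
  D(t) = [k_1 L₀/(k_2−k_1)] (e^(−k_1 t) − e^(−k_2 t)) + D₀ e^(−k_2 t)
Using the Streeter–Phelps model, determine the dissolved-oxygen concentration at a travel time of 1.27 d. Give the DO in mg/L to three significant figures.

DO ≈ 4.47 mg/L

k_1 L₀/(k_2−k_1) = 0.343×24.2/(1.65−0.343) = 8.301/1.307 = 6.351 mg/L.
e^(−k_1 t) = e^(−0.343×1.270) = 0.6469; e^(−k_2 t) = e^(−1.65×1.270) = 0.1230.
D = 6.351 × (0.6469 − 0.1230) + 1.55 × 0.1230 = 3.327 + 0.1907 = 3.518 mg/L.
DO = C_s − D = 7.99 − 3.518 = 4.472 mg/L.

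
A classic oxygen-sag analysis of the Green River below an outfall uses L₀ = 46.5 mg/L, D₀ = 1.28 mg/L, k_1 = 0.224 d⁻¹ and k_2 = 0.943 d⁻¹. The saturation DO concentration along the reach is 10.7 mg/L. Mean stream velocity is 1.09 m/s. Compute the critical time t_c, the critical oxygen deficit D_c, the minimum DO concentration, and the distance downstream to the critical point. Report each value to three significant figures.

t_c ≈ 1.87 d; D_c ≈ 7.26 mg/L; min DO ≈ 3.44 mg/L; x_c ≈ 176 km

t_c = [1/(k_2−k_1)] ln[(k_2/k_1)(1 − D₀(k_2−k_1)/(k_1 L₀))]
= [1/(0.943−0.224)] ln[(0.943/0.224)(1 − 1.28×0.7190/(0.224×46.5))]
= (1/0.7190) ln[4.210 × 0.9116] = 1.391 × ln(3.838) = 1.391 × 1.345 = 1.871 d.
D_c = (k_1/k_2) L₀ e^(−k_1 t_c) = (0.224/0.943) × 46.5 × e^(−0.224×1.871) = 0.2375 × 46.5 × 0.6577 = 7.265 mg/L.
Minimum DO = C_s − D_c = 10.7 − 7.265 = 3.435 mg/L.
x_c = v t_c = 1.09 m/s × 1.871 d × 86400 s/d = 176200 m ≈ 176 km.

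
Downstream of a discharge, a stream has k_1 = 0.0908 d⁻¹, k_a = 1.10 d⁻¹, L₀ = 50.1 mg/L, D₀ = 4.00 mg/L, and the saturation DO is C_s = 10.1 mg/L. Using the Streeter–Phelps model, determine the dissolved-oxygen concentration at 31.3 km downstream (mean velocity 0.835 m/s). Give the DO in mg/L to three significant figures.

Travel time t = x/v = 31.3 km / (0.835 m/s) = 31300 m / 0.835 m/s = 37490 s = 0.4339 d.
k_1 L₀/(k_a−k_1) = 0.0908×50.1/(1.10−0.0908) = 4.549/1.009 = 4.508 mg/L.
e^(−k_1 t) = e^(−0.0908×0.4339) = 0.9614; e^(−k_a t) = e^(−1.10×0.4339) = 0.6205.
D = 4.508 × (0.9614 − 0.6205) + 4.00 × 0.6205 = 1.537 + 2.482 = 4.019 mg/L.
DO = C_s − D = 10.1 − 4.019 = 6.081 mg/L.

DO ≈ 6.08 mg/L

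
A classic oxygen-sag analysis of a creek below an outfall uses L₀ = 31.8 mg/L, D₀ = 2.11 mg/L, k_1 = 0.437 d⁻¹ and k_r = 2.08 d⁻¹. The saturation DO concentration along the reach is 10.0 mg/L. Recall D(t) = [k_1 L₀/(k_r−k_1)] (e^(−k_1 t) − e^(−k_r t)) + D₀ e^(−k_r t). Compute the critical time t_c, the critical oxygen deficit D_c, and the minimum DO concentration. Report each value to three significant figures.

t_c = [1/(k_r−k_1)] ln[(k_r/k_1)(1 − D₀(k_r−k_1)/(k_1 L₀))]
= [1/(2.08−0.437)] ln[(2.08/0.437)(1 − 2.11×1.643/(0.437×31.8))]
= (1/1.643) ln[4.760 × 0.7505] = 0.6086 × ln(3.572) = 0.6086 × 1.273 = 0.7749 d.
L(t_c) = L₀ e^(−k_1 t_c) = 31.8 × 0.7127 = 22.66 mg/L, and at the critical point k_r D_c = k_1 L, so D_c = (0.437/2.08) × 22.66 = 4.762 mg/L.
Minimum DO = C_s − D_c = 10.0 − 4.762 = 5.238 mg/L.

t_c ≈ 0.775 d; D_c ≈ 4.76 mg/L; min DO ≈ 5.24 mg/L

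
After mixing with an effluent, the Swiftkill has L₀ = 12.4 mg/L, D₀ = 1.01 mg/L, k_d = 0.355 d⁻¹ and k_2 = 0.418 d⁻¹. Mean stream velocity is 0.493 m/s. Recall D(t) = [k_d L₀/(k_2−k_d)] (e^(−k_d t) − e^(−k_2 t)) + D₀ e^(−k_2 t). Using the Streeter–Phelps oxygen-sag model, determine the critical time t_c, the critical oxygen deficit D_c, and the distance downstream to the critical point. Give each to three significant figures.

t_c ≈ 2.36 d; D_c ≈ 4.55 mg/L; x_c ≈ 101 km

At the critical point dD/dt = 0, so k_d L₀ e^(−k_d t) = k_2 D. Substituting D(t) from the Streeter–Phelps equation and solving for t gives
t_c = ln[(k_2/k_d)(1 − D₀(k_2−k_d)/(k_d L₀))] / (k_2−k_d).
Here k_2−k_d = 0.06300 d⁻¹ and 1 − D₀(k_2−k_d)/(k_d L₀) = 1 − 1.01×0.06300/(0.355×12.4) = 0.9855, so
t_c = ln(1.177 × 0.9855) / 0.06300 = 0.1488 / 0.06300 = 2.362 d.
D_c = (k_d/k_2) L₀ e^(−k_d t_c) = (0.355/0.418) × 12.4 × e^(−0.355×2.362) = 0.8493 × 12.4 × 0.4324 = 4.553 mg/L.
x_c = v t_c = 0.493 m/s × 2.362 d × 86400 s/d = 100600 m ≈ 101 km.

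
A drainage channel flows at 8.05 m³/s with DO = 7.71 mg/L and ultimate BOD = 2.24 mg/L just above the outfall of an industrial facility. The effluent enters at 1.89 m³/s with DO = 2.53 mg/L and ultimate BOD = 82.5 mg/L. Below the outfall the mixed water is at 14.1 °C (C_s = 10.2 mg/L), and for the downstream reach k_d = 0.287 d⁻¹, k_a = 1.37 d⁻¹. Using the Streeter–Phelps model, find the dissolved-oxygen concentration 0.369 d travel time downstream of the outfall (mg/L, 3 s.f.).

DO ≈ 6.73 mg/L

Mixed DO = (8.05×7.71 + 1.89×2.53)/(8.05+1.89) = 66.85/9.940 = 6.725 mg/L.
Mixed L₀ = (8.05×2.24 + 1.89×82.5)/(9.940) = 174.0/9.940 = 17.50 mg/L.
Initial deficit D₀ = C_s − DO₀ = 10.2 − 6.725 = 3.475 mg/L.
D(0.369) = [0.287×17.50/(1.37−0.287)](e^(−0.287×0.369) − e^(−1.37×0.369)) + 3.475 e^(−1.37×0.369)
= 4.638 × (0.8995 − 0.6032) + 3.475 × 0.6032 = 3.470 mg/L.
DO = 10.2 − 3.470 = 6.730 mg/L.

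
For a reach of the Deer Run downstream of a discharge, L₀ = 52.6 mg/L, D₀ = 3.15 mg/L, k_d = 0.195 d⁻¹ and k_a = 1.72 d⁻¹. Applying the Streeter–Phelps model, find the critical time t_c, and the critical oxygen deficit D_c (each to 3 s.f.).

t_c ≈ 1.01 d; D_c ≈ 4.89 mg/L

t_c = [1/(k_a−k_d)] ln[(k_a/k_d)(1 − D₀(k_a−k_d)/(k_d L₀))]
= [1/(1.72−0.195)] ln[(1.72/0.195)(1 − 3.15×1.525/(0.195×52.6))]
= (1/1.525) ln[8.821 × 0.5317] = 0.6557 × ln(4.690) = 0.6557 × 1.545 = 1.013 d.
D_c = (k_d/k_a) L₀ e^(−k_d t_c) = (0.195/1.72) × 52.6 × e^(−0.195×1.013) = 0.1134 × 52.6 × 0.8207 = 4.894 mg/L.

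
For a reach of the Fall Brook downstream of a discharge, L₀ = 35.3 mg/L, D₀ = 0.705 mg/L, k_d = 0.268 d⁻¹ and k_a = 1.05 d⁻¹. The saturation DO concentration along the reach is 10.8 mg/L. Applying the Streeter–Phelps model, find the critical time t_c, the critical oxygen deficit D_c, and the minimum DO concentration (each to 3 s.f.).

t_c ≈ 1.67 d; D_c ≈ 5.76 mg/L; min DO ≈ 5.04 mg/L

With k_a/k_d = 3.918 and 1 − D₀(k_a−k_d)/(k_d L₀) = 0.9417,
t_c = ln(3.918 × 0.9417) / (1.05 − 0.268) = ln(3.690) / 0.7820 = 1.306/0.7820 = 1.669 d.
D_c = (k_d/k_a) L₀ e^(−k_d t_c) = (0.268/1.05) × 35.3 × e^(−0.268×1.669) = 0.2552 × 35.3 × 0.6393 = 5.760 mg/L.
Minimum DO = C_s − D_c = 10.8 − 5.760 = 5.040 mg/L.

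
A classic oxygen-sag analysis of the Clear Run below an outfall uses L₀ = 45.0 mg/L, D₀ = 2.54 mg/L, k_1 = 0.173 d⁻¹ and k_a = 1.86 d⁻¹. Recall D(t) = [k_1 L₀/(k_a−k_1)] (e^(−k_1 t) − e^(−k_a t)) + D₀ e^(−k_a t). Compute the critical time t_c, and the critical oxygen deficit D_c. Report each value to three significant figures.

At the critical point dD/dt = 0, so k_1 L₀ e^(−k_1 t) = k_a D. Substituting D(t) from the Streeter–Phelps equation and solving for t gives
t_c = ln[(k_a/k_1)(1 − D₀(k_a−k_1)/(k_1 L₀))] / (k_a−k_1).
Here k_a−k_1 = 1.687 d⁻¹ and 1 − D₀(k_a−k_1)/(k_1 L₀) = 1 − 2.54×1.687/(0.173×45.0) = 0.4496, so
t_c = ln(10.75 × 0.4496) / 1.687 = 1.576 / 1.687 = 0.9340 d.
D_c = (k_1/k_a) L₀ e^(−k_1 t_c) = (0.173/1.86) × 45.0 × e^(−0.173×0.9340) = 0.09301 × 45.0 × 0.8508 = 3.561 mg/L.

t_c ≈ 0.934 d; D_c ≈ 3.56 mg/L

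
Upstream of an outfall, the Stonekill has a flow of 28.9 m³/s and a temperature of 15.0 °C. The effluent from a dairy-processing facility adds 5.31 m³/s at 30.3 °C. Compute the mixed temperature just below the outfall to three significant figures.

Flow-weighted mixing: C = (Q_r C_r + Q_w C_w)/(Q_r + Q_w)
= (28.9×15.0 + 5.31×30.3)/(28.9 + 5.31) = 594.4/34.21 = 17.37 °C.

17.4 °C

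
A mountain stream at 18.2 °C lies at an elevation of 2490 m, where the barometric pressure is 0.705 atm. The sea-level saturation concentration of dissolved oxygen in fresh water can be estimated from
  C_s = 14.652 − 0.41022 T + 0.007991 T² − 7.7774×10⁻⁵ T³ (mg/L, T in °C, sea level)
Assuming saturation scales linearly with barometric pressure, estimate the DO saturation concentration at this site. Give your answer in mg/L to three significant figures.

At sea level: C_s = 14.652 − 0.41022×18.2 + 0.007991×18.2² − 7.7774×10⁻⁵×18.2³ = 9.364 mg/L.
Pressure correction: C_s' = 9.364 × 0.705 = 6.602 mg/L.

C_s ≈ 6.60 mg/L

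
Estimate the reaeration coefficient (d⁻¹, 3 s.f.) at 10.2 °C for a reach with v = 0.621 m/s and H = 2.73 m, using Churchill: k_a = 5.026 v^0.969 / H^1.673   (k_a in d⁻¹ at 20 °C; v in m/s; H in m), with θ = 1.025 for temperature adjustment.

k_a(20) = 5.026 × 0.621^0.969 / 2.73^1.673 = 5.026 × 0.6302 / 5.367 = 0.5902 d⁻¹.
k_a(10.2) = 0.5902 × 1.025^(10.2−20) = 0.5902 × 0.7851 = 0.4634 d⁻¹.

k_a ≈ 0.463 d⁻¹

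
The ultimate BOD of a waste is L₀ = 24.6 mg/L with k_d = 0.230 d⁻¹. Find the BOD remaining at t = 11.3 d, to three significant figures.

L ≈ 1.83 mg/L

L_t = L₀ e^(−k_d t) = 24.6 × e^(−0.230×11.3) = 24.6 × 0.07435 = 1.829 mg/L.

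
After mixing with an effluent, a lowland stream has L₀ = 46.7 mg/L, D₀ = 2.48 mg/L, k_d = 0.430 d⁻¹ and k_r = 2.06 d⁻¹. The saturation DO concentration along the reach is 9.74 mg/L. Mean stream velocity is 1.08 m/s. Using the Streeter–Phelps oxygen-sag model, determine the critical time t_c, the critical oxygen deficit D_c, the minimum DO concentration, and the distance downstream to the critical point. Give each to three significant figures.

t_c ≈ 0.823 d; D_c ≈ 6.84 mg/L; min DO ≈ 2.90 mg/L; x_c ≈ 76.8 km

At the critical point dD/dt = 0, so k_d L₀ e^(−k_d t) = k_r D. Substituting D(t) from the Streeter–Phelps equation and solving for t gives
t_c = ln[(k_r/k_d)(1 − D₀(k_r−k_d)/(k_d L₀))] / (k_r−k_d).
Here k_r−k_d = 1.630 d⁻¹ and 1 − D₀(k_r−k_d)/(k_d L₀) = 1 − 2.48×1.630/(0.430×46.7) = 0.7987, so
t_c = ln(4.791 × 0.7987) / 1.630 = 1.342 / 1.630 = 0.8233 d.
L(t_c) = L₀ e^(−k_d t_c) = 46.7 × 0.7019 = 32.78 mg/L, and at the critical point k_r D_c = k_d L, so D_c = (0.430/2.06) × 32.78 = 6.842 mg/L.
Minimum DO = C_s − D_c = 9.74 − 6.842 = 2.898 mg/L.
x_c = v t_c = 1.08 m/s × 0.8233 d × 86400 s/d = 76820 m ≈ 76.8 km.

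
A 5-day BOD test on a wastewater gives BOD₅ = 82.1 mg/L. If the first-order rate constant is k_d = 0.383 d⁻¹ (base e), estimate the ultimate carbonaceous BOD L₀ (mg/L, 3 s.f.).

BOD₅ = L₀(1 − e^(−5k_d)) ⇒ L₀ = BOD₅ / (1 − e^(−5×0.383))
= 82.1 / (1 − 0.1473) = 82.1 / 0.8527 = 96.29 mg/L.

L₀ ≈ 96.3 mg/L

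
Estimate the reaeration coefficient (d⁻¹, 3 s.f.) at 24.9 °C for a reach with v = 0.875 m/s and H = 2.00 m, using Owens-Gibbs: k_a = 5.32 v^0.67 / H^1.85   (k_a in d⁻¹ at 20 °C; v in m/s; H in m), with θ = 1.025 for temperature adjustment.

k_a(20) = 5.32 × 0.875^0.67 / 2.00^1.85 = 5.32 × 0.9144 / 3.605 = 1.349 d⁻¹.
k_a(24.9) = 1.349 × 1.025^(24.9−20) = 1.349 × 1.129 = 1.523 d⁻¹.

k_a ≈ 1.52 d⁻¹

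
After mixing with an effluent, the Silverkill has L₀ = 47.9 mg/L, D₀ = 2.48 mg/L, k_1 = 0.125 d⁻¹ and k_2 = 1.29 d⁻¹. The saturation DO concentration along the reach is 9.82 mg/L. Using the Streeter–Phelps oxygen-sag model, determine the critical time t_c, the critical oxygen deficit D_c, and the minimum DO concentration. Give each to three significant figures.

With k_2/k_1 = 10.32 and 1 − D₀(k_2−k_1)/(k_1 L₀) = 0.5175,
t_c = ln(10.32 × 0.5175) / (1.29 − 0.125) = ln(5.340) / 1.165 = 1.675/1.165 = 1.438 d.
D_c = (k_1/k_2) L₀ e^(−k_1 t_c) = (0.125/1.29) × 47.9 × e^(−0.125×1.438) = 0.09690 × 47.9 × 0.8355 = 3.878 mg/L.
Minimum DO = C_s − D_c = 9.82 − 3.878 = 5.942 mg/L.

t_c ≈ 1.44 d; D_c ≈ 3.88 mg/L; min DO ≈ 5.94 mg/L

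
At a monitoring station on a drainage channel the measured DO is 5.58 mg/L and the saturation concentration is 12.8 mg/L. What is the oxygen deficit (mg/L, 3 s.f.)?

D = C_s − C = 12.8 − 5.58 = 7.22 mg/L.

D ≈ 7.22 mg/L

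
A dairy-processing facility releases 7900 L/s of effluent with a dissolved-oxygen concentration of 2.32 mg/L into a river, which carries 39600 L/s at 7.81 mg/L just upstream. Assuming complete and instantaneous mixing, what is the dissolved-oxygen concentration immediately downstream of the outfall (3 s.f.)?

6.90 mg/L

Flow-weighted mixing: C = (Q_r C_r + Q_w C_w)/(Q_r + Q_w)
= (39600×7.81 + 7900×2.32)/(39600 + 7900) = 327600/47500 = 6.897 mg/L.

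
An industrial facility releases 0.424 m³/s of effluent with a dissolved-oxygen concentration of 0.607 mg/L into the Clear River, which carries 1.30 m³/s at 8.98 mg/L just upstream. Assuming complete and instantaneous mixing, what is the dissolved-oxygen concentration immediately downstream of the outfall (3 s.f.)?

6.92 mg/L

Flow-weighted mixing: C = (Q_r C_r + Q_w C_w)/(Q_r + Q_w)
= (1.30×8.98 + 0.424×0.607)/(1.30 + 0.424) = 11.93/1.724 = 6.921 mg/L.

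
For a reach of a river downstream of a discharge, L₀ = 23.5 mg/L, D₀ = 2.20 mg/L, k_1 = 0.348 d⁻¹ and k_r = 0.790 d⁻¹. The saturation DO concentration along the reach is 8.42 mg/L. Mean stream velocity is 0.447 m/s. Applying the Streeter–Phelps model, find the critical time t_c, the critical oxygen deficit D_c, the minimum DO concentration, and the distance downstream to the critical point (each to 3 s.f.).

At the critical point dD/dt = 0, so k_1 L₀ e^(−k_1 t) = k_r D. Substituting D(t) from the Streeter–Phelps equation and solving for t gives
t_c = ln[(k_r/k_1)(1 − D₀(k_r−k_1)/(k_1 L₀))] / (k_r−k_1).
Here k_r−k_1 = 0.4420 d⁻¹ and 1 − D₀(k_r−k_1)/(k_1 L₀) = 1 − 2.20×0.4420/(0.348×23.5) = 0.8811, so
t_c = ln(2.270 × 0.8811) / 0.4420 = 0.6932 / 0.4420 = 1.568 d.
D_c = (k_1/k_r) L₀ e^(−k_1 t_c) = (0.348/0.790) × 23.5 × e^(−0.348×1.568) = 0.4405 × 23.5 × 0.5794 = 5.998 mg/L.
Minimum DO = C_s − D_c = 8.42 − 5.998 = 2.422 mg/L.
x_c = v t_c = 0.447 m/s × 1.568 d × 86400 s/d = 60570 m ≈ 60.6 km.

t_c ≈ 1.57 d; D_c ≈ 6.00 mg/L; min DO ≈ 2.42 mg/L; x_c ≈ 60.6 km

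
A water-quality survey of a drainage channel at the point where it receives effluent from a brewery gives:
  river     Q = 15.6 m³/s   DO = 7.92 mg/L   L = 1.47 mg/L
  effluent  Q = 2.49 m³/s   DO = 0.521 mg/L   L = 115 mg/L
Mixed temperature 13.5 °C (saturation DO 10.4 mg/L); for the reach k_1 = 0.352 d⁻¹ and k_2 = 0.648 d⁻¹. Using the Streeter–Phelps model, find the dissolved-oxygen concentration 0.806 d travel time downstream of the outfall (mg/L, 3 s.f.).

Mixed DO = (15.6×7.92 + 2.49×0.521)/(15.6+2.49) = 124.8/18.09 = 6.902 mg/L.
Mixed L₀ = (15.6×1.47 + 2.49×115)/(18.09) = 309.3/18.09 = 17.10 mg/L.
Initial deficit D₀ = C_s − DO₀ = 10.4 − 6.902 = 3.498 mg/L.
D(0.806) = [0.352×17.10/(0.648−0.352)](e^(−0.352×0.806) − e^(−0.648×0.806)) + 3.498 e^(−0.648×0.806)
= 20.33 × (0.7530 − 0.5932) + 3.498 × 0.5932 = 5.325 mg/L.
DO = 10.4 − 5.325 = 5.075 mg/L.

DO ≈ 5.08 mg/L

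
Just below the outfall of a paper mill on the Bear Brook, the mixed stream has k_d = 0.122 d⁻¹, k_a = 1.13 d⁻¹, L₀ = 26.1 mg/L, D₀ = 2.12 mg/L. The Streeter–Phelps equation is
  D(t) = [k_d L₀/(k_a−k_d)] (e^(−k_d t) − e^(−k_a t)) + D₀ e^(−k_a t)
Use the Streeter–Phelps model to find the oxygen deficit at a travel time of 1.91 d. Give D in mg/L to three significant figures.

D ≈ 2.38 mg/L

k_d L₀/(k_a−k_d) = 0.122×26.1/(1.13−0.122) = 3.184/1.008 = 3.159 mg/L.
e^(−k_d t) = e^(−0.122×1.910) = 0.7921; e^(−k_a t) = e^(−1.13×1.910) = 0.1155.
D = 3.159 × (0.7921 − 0.1155) + 2.12 × 0.1155 = 2.137 + 0.2449 = 2.382 mg/L.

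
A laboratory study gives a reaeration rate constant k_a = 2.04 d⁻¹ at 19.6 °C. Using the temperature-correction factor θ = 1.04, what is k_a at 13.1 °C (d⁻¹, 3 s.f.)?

k_a ≈ 1.58 d⁻¹

k_a(T₂) = k_a(T₁) · θ^(T₂−T₁) = 2.04 × 1.04^(13.1−19.6)
= 2.04 × 1.04^-6.50 = 2.04 × 0.7750 = 1.581 d⁻¹.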